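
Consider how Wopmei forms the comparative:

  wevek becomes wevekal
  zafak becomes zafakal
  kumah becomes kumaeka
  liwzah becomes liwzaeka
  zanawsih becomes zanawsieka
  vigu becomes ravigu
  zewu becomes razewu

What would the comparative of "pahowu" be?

"pahowu" ends in -u. The stems ending in -u (vigu → ravigu, zewu → razewu) add the prefix ra-.
The other patterns: stems ending in -k add -al; stems ending in -h drop the final letter and add -eka.
So pahowu → rapahowu.

rapahowu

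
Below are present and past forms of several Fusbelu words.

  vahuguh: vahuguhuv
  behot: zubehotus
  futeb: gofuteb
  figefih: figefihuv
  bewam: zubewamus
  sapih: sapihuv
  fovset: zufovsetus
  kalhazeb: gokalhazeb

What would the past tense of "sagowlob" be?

futeb and fovset both have last vowel 'e' yet inflect differently (gofuteb, zufovsetus), so the last vowel is not what conditions the rule; the final letter is.
"sagowlob" ends in -b. The stems ending in -b (futeb → gofuteb, kalhazeb → gokalhazeb) add the prefix go-.
The other patterns: stems ending in -h add -uv; stems ending in -m or -t add zu- … -us around the stem.
So sagowlob → gosagowlob.

gosagowlob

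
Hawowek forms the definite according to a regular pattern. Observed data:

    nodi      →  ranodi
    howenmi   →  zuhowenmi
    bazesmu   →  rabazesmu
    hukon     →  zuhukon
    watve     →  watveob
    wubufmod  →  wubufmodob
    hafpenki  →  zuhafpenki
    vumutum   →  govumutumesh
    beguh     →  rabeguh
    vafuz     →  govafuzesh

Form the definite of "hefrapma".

zuhefrapma

hafpenki and nodi both end in -i yet inflect differently (zuhafpenki, ranodi), so the final letter is not what conditions the rule; the first letter is.
"hefrapma" begins with h-. The stems beginning with h- (hafpenki → zuhafpenki, hukon → zuhukon, howenmi → zuhowenmi) add the prefix zu-.
The other patterns: stems beginning with v- add go- … -esh around the stem; stems beginning with w- add -ob; stems beginning with b- or n- add the prefix ra-.
So hefrapma → zuhefrapma.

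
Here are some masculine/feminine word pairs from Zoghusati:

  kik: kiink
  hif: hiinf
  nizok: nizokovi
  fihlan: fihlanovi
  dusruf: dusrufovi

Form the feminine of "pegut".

kik and nizok both end in -k yet inflect differently (kiink, nizokovi), so the final letter is not what conditions the rule; the number of vowels is.
"pegut" has 2 vowels. The stems with 2 vowels (nizok → nizokovi, fihlan → fihlanovi, dusruf → dusrufovi) add -ovi.
The other pattern: stems with 1 vowel insert -in- after the first vowel.
So pegut → pegutovi.

pegutovi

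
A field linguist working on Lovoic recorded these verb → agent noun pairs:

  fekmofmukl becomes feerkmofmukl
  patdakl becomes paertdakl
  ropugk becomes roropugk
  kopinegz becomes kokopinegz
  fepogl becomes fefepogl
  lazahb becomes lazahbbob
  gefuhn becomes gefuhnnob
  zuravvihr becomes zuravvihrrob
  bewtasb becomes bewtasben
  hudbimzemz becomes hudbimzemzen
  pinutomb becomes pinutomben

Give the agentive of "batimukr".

"batimukr" has second-to-last letter 'k'. The stems whose second-to-last letter is 'k' (fekmofmukl → feerkmofmukl, patdakl → paertdakl) insert -er- after the first vowel.
So batimukr → baertimukr.

baertimukr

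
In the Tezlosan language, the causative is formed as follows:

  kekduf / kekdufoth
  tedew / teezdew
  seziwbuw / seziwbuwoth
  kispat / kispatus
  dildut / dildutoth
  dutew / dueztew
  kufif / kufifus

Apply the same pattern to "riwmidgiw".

riwmidgiwus

tedew and seziwbuw both end in -w yet inflect differently (teezdew, seziwbuwoth), so the final letter is not what conditions the rule; the last vowel is.
"riwmidgiw" has last vowel 'i'. The one such stem in the data (kufif → kufifus) adds -us, so the same rule applies.
So riwmidgiw → riwmidgiwus.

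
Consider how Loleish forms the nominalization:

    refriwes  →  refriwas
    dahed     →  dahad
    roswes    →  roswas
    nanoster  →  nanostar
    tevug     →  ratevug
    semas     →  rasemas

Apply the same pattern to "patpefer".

patpefar

refriwes and semas both end in -s yet inflect differently (refriwas, rasemas), so the final letter is not what conditions the rule; the last vowel is.
"patpefer" has last vowel 'e'. The stems whose last vowel is 'e' (refriwes → refriwas, dahed → dahad, roswes → roswas) change the last vowel to 'a'.
So patpefer → patpefar.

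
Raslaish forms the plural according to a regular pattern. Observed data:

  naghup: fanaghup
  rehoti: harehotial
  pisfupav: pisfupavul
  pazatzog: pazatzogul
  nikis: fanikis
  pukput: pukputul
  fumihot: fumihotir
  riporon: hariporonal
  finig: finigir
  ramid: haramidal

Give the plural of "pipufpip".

pazatzog and finig both end in -g yet inflect differently (pazatzogul, finigir), so the final letter is not what conditions the rule; the first letter is.
"pipufpip" begins with p-. The stems beginning with p- (pisfupav → pisfupavul, pukput → pukputul, pazatzog → pazatzogul) add -ul.
The other patterns: stems beginning with n- add the prefix fa-; stems beginning with r- add ha- … -al around the stem; stems beginning with f- add -ir.
So pipufpip → pipufpipul.

pipufpipul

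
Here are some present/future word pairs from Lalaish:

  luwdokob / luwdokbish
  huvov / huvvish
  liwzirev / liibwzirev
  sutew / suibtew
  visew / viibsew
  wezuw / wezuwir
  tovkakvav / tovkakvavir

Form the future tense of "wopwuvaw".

wopwuvawir

huvov and liwzirev both end in -v yet inflect differently (huvvish, liibwzirev), so the final letter is not what conditions the rule; the last vowel is.
"wopwuvaw" has last vowel 'a'. The one such stem in the data (tovkakvav → tovkakvavir) adds -ir, so the same rule applies.
The other patterns: stems whose last vowel is 'o' delete the last vowel and add -ish; stems whose last vowel is 'e' insert -ib- after the first vowel.
So wopwuvaw → wopwuvawir.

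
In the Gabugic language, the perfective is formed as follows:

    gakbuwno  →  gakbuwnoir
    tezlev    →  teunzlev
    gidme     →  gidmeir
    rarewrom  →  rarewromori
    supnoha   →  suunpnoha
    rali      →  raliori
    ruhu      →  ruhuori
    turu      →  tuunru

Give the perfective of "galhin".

galhinir

"galhin" begins with g-. The stems beginning with g- (gidme → gidmeir, gakbuwno → gakbuwnoir) add -ir.
The other patterns: stems beginning with r- add -ori; stems beginning with s- or t- insert -un- after the first vowel.
So galhin → galhinir.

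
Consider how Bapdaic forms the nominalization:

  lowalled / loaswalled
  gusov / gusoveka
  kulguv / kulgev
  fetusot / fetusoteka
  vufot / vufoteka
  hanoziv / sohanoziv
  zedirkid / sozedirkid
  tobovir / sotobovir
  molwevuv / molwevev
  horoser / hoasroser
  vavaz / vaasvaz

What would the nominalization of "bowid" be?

"bowid" has last vowel 'i'. The stems whose last vowel is 'i' (tobovir → sotobovir, hanoziv → sohanoziv, zedirkid → sozedirkid) add the prefix so-.
The other patterns: stems whose last vowel is 'a' or 'e' insert -as- after the first vowel; stems whose last vowel is 'u' change the last vowel to 'e'; stems whose last vowel is 'o' add -eka.
So bowid → sobowid.

sobowid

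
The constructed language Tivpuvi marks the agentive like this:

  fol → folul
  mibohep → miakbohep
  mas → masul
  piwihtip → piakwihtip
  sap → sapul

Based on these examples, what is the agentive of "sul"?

sulul

"sul" has 1 vowel. The stems with 1 vowel (mas → masul, fol → folul, sap → sapul) add -ul.
The other pattern: stems with 3 vowels insert -ak- after the first vowel.
So sul → sulul.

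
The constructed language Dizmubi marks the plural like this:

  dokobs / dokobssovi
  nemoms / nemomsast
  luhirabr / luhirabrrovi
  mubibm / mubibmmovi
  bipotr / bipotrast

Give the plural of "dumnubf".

dumnubffovi

luhirabr and bipotr both end in -r yet inflect differently (luhirabrrovi, bipotrast), so the final letter is not what conditions the rule; the second-to-last letter is.
"dumnubf" has second-to-last letter 'b'. The stems whose second-to-last letter is 'b' (mubibm → mubibmmovi, luhirabr → luhirabrrovi, dokobs → dokobssovi) double the final consonant and add -ovi.
So dumnubf → dumnubffovi.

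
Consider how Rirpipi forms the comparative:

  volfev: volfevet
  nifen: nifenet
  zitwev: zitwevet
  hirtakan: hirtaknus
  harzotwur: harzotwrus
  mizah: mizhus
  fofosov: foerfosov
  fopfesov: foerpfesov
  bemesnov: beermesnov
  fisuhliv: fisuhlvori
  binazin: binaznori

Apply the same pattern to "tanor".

taernor

"tanor" has last vowel 'o'. The stems whose last vowel is 'o' (fofosov → foerfosov, fopfesov → foerpfesov, bemesnov → beermesnov) insert -er- after the first vowel.
The other patterns: stems whose last vowel is 'e' add -et; stems whose last vowel is 'a' or 'u' delete the last vowel and add -us; stems whose last vowel is 'i' delete the last vowel and add -ori.
So tanor → taernor.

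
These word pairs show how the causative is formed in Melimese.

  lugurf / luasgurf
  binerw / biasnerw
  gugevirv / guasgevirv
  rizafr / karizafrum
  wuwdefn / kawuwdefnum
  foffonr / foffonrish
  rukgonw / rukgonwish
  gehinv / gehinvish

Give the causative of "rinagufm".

karinagufmum

rizafr and foffonr both end in -r yet inflect differently (karizafrum, foffonrish), so the final letter is not what conditions the rule; the second-to-last letter is.
"rinagufm" has second-to-last letter 'f'. The stems whose second-to-last letter is 'f' (rizafr → karizafrum, wuwdefn → kawuwdefnum) add ka- … -um around the stem.
So rinagufm → karinagufmum.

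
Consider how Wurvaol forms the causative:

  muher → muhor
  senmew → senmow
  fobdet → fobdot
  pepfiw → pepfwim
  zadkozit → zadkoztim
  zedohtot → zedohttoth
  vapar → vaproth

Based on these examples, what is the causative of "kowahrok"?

senmew and pepfiw both end in -w yet inflect differently (senmow, pepfwim), so the final letter is not what conditions the rule; the last vowel is.
"kowahrok" has last vowel 'o'. The one such stem in the data (zedohtot → zedohttoth) deletes the last vowel and adds -oth (as does vapar), so the same rule applies.
The other patterns: stems whose last vowel is 'e' change the last vowel to 'o'; stems whose last vowel is 'i' delete the last vowel and add -im.
So kowahrok → kowahrkoth.

kowahrkoth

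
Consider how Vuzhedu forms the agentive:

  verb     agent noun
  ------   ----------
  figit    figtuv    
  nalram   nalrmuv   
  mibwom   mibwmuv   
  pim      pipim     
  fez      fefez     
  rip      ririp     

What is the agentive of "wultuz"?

nalram and pim both end in -m yet inflect differently (nalrmuv, pipim), so the final letter is not what conditions the rule; the number of vowels is.
"wultuz" has 2 vowels. The stems with 2 vowels (figit → figtuv, nalram → nalrmuv, mibwom → mibwmuv) delete the last vowel and add -uv.
So wultuz → wultzuv.

wultzuv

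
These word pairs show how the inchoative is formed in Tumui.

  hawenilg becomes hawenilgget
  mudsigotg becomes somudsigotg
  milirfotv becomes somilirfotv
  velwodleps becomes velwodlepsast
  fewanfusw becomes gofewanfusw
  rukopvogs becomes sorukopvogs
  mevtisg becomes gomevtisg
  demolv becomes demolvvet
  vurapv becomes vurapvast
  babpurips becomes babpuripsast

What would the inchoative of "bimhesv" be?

gobimhesv

"bimhesv" has second-to-last letter 's'. The stems whose second-to-last letter is 's' (fewanfusw → gofewanfusw, mevtisg → gomevtisg) add the prefix go-.
So bimhesv → gobimhesv.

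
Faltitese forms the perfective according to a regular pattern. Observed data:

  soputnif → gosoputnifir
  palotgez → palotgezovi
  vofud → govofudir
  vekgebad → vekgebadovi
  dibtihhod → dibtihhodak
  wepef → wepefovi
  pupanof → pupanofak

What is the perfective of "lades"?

"lades" has last vowel 'e'. The stems whose last vowel is 'e' (palotgez → palotgezovi, wepef → wepefovi) add -ovi.
So lades → ladesovi.

ladesovi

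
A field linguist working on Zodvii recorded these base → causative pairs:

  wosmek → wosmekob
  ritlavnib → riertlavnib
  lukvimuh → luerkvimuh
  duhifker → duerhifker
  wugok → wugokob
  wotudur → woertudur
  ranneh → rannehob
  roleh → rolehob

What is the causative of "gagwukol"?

roleh and lukvimuh both end in -h yet inflect differently (rolehob, luerkvimuh), so the final letter is not what conditions the rule; the number of vowels is.
"gagwukol" has 3 vowels. The stems with 3 vowels (duhifker → duerhifker, ritlavnib → riertlavnib, lukvimuh → luerkvimuh) insert -er- after the first vowel.
The other pattern: stems with 2 vowels add -ob.
So gagwukol → gaergwukol.

gaergwukol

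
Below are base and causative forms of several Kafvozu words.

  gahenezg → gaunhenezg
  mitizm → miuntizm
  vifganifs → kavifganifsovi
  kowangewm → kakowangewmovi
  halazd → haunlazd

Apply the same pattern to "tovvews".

"tovvews" has second-to-last letter 'w'. The one such stem in the data (kowangewm → kakowangewmovi) adds ka- … -ovi around the stem, so the same rule applies.
The other pattern: stems whose second-to-last letter is 'z' insert -un- after the first vowel.
So tovvews → katovvewsovi.

katovvewsovi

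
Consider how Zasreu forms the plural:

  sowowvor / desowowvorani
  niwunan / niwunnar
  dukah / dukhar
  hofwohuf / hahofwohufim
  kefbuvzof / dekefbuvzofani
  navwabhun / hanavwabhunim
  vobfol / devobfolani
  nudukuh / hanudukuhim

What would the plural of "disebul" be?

kefbuvzof and hofwohuf both end in -f yet inflect differently (dekefbuvzofani, hahofwohufim), so the final letter is not what conditions the rule; the last vowel is.
"disebul" has last vowel 'u'. The stems whose last vowel is 'u' (hofwohuf → hahofwohufim, navwabhun → hanavwabhunim, nudukuh → hanudukuhim) add ha- … -im around the stem.
The other patterns: stems whose last vowel is 'o' add de- … -ani around the stem; stems whose last vowel is 'a' delete the last vowel and add -ar.
So disebul → hadisebulim.

hadisebulim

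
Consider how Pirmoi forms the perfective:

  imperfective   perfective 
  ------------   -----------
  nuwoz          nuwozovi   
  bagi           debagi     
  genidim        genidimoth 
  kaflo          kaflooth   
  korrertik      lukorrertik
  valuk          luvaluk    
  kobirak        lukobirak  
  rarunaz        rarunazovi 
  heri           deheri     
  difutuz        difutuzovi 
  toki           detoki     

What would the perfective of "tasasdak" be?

rarunaz and kobirak both have last vowel 'a' yet inflect differently (rarunazovi, lukobirak), so the last vowel is not what conditions the rule; the final letter is.
"tasasdak" ends in -k. The stems ending in -k (kobirak → lukobirak, valuk → luvaluk, korrertik → lukorrertik) add the prefix lu-.
The other patterns: stems ending in -z add -ovi; stems ending in -i add the prefix de-; stems ending in -m or -o add -oth.
So tasasdak → lutasasdak.

lutasasdak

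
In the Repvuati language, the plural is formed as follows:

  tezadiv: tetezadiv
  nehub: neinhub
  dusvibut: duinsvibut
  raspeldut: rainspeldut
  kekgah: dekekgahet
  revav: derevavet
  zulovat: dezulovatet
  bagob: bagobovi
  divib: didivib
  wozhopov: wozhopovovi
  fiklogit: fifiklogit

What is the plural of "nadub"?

naindub

zulovat and raspeldut both end in -t yet inflect differently (dezulovatet, rainspeldut), so the final letter is not what conditions the rule; the last vowel is.
"nadub" has last vowel 'u'. The stems whose last vowel is 'u' (raspeldut → rainspeldut, nehub → neinhub, dusvibut → duinsvibut) insert -in- after the first vowel.
So nadub → naindub.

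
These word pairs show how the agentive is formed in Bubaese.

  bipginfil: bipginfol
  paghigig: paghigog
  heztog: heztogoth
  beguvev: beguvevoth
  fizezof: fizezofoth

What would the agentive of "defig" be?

defog

paghigig and heztog both end in -g yet inflect differently (paghigog, heztogoth), so the final letter is not what conditions the rule; the last vowel is.
"defig" has last vowel 'i'. The stems whose last vowel is 'i' (bipginfil → bipginfol, paghigig → paghigog) change the last vowel to 'o'.
So defig → defog.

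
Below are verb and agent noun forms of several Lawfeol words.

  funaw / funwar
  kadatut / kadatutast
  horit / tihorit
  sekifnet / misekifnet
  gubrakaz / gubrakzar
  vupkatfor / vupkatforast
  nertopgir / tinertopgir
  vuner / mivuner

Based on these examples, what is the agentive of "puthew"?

nertopgir and vuner both end in -r yet inflect differently (tinertopgir, mivuner), so the final letter is not what conditions the rule; the last vowel is.
"puthew" has last vowel 'e'. The stems whose last vowel is 'e' (vuner → mivuner, sekifnet → misekifnet) add the prefix mi-.
The other patterns: stems whose last vowel is 'i' add the prefix ti-; stems whose last vowel is 'o' or 'u' add -ast; stems whose last vowel is 'a' delete the last vowel and add -ar.
So puthew → miputhew.

miputhew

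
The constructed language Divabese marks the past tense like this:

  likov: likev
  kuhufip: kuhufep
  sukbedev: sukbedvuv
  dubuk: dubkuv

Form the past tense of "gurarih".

likov and sukbedev both end in -v yet inflect differently (likev, sukbedvuv), so the final letter is not what conditions the rule; the last vowel is.
"gurarih" has last vowel 'i'. The one such stem in the data (kuhufip → kuhufep) changes the last vowel to 'e' (as does likov), so the same rule applies.
The other pattern: stems whose last vowel is 'e' or 'u' delete the last vowel and add -uv.
So gurarih → gurareh.

gurareh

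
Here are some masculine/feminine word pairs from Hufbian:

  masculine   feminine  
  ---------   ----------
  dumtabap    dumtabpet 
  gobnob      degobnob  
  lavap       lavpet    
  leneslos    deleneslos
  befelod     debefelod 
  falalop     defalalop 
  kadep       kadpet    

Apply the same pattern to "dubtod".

falalop and lavap both end in -p yet inflect differently (defalalop, lavpet), so the final letter is not what conditions the rule; the last vowel is.
"dubtod" has last vowel 'o'. The stems whose last vowel is 'o' (gobnob → degobnob, befelod → debefelod, leneslos → deleneslos) add the prefix de-.
So dubtod → dedubtod.

dedubtod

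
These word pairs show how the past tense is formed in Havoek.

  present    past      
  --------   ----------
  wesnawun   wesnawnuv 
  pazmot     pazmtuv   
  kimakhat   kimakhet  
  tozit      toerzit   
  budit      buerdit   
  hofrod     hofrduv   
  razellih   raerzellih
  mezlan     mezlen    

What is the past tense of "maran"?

"maran" has last vowel 'a'. The stems whose last vowel is 'a' (kimakhat → kimakhet, mezlan → mezlen) change the last vowel to 'e'.
The other patterns: stems whose last vowel is 'i' insert -er- after the first vowel; stems whose last vowel is 'o' or 'u' delete the last vowel and add -uv.
So maran → maren.

maren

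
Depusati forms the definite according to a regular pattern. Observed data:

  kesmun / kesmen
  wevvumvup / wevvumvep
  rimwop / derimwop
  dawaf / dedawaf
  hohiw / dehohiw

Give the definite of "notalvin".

wevvumvup and rimwop both end in -p yet inflect differently (wevvumvep, derimwop), so the final letter is not what conditions the rule; the last vowel is.
"notalvin" has last vowel 'i'. The one such stem in the data (hohiw → dehohiw) adds the prefix de-, so the same rule applies.
The other pattern: stems whose last vowel is 'u' change the last vowel to 'e'.
So notalvin → denotalvin.

denotalvin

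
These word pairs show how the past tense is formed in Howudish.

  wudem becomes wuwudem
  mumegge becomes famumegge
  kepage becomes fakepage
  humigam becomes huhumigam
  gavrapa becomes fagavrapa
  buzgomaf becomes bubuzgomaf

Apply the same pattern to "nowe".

fanowe

mumegge and wudem both have last vowel 'e' yet inflect differently (famumegge, wuwudem), so the last vowel is not what conditions the rule; whether the stem ends in a vowel or a consonant is.
"nowe" ends in a vowel. The stems ending in a vowel (mumegge → famumegge, gavrapa → fagavrapa, kepage → fakepage) add the prefix fa-.
The other pattern: stems ending in a consonant repeat the first consonant+vowel as a prefix.
So nowe → fanowe.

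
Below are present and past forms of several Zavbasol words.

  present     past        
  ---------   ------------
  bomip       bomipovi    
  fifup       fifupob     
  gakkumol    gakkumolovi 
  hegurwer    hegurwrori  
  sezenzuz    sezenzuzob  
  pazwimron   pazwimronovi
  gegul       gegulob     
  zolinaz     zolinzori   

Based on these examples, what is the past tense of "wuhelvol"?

zolinaz and sezenzuz both end in -z yet inflect differently (zolinzori, sezenzuzob), so the final letter is not what conditions the rule; the last vowel is.
"wuhelvol" has last vowel 'o'. The stems whose last vowel is 'o' (pazwimron → pazwimronovi, gakkumol → gakkumolovi) add -ovi.
So wuhelvol → wuhelvolovi.

wuhelvolovi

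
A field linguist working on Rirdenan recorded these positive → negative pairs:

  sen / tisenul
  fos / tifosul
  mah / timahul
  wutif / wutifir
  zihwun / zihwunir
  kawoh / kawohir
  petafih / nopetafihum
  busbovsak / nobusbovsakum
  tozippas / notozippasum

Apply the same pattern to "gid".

sen and zihwun both end in -n yet inflect differently (tisenul, zihwunir), so the final letter is not what conditions the rule; the number of vowels is.
"gid" has 1 vowel. The stems with 1 vowel (sen → tisenul, fos → tifosul, mah → timahul) add ti- … -ul around the stem.
The other patterns: stems with 2 vowels add -ir; stems with 3 vowels add no- … -um around the stem.
So gid → tigidul.

tigidul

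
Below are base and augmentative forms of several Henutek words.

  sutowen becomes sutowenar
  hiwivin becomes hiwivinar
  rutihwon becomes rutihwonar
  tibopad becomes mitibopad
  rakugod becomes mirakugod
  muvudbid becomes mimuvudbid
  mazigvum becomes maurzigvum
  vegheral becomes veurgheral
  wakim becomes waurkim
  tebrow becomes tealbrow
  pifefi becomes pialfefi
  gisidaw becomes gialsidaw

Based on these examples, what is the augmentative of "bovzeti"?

"bovzeti" ends in -i. The one such stem in the data (pifefi → pialfefi) inserts -al- after the first vowel (as do tebrow, gisidaw), so the same rule applies.
The other patterns: stems ending in -n add -ar; stems ending in -d add the prefix mi-; stems ending in -l or -m insert -ur- after the first vowel.
So bovzeti → boalvzeti.

boalvzeti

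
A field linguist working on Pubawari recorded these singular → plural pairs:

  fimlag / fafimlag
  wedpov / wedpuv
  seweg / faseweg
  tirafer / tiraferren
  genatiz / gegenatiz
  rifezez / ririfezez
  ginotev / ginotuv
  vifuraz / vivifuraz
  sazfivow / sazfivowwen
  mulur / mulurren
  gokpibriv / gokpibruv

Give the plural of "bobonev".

sazfivow and wedpov both have last vowel 'o' yet inflect differently (sazfivowwen, wedpuv), so the last vowel is not what conditions the rule; the final letter is.
"bobonev" ends in -v. The stems ending in -v (wedpov → wedpuv, ginotev → ginotuv, gokpibriv → gokpibruv) change the last vowel to 'u'.
The other patterns: stems ending in -r or -w double the final consonant and add -en; stems ending in -z repeat the first consonant+vowel as a prefix; stems ending in -g add the prefix fa-.
So bobonev → bobonuv.

bobonuv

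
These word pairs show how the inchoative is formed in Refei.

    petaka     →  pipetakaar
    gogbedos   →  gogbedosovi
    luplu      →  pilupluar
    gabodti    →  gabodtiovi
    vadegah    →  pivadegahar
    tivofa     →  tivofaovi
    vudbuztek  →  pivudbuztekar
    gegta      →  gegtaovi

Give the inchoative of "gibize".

tivofa and petaka both end in -a yet inflect differently (tivofaovi, pipetakaar), so the final letter is not what conditions the rule; the first letter is.
"gibize" begins with g-. The stems beginning with g- (gabodti → gabodtiovi, gogbedos → gogbedosovi, gegta → gegtaovi) add -ovi.
The other pattern: stems beginning with l-, p- or v- add pi- … -ar around the stem.
So gibize → gibizeovi.

gibizeovi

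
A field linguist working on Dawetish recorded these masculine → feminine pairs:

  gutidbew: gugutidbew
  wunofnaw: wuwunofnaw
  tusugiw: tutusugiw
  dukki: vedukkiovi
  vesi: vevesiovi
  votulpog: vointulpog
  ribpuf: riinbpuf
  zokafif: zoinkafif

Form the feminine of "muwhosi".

"muwhosi" ends in -i. The stems ending in -i (dukki → vedukkiovi, vesi → vevesiovi) add ve- … -ovi around the stem.
So muwhosi → vemuwhosiovi.

vemuwhosiovi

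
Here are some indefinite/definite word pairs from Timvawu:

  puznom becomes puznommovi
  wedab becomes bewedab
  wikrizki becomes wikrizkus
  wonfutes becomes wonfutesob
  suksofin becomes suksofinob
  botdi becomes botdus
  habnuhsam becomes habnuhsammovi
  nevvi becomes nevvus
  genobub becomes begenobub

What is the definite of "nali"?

"nali" ends in -i. The stems ending in -i (wikrizki → wikrizkus, nevvi → nevvus, botdi → botdus) drop the final letter and add -us.
The other patterns: stems ending in -b add the prefix be-; stems ending in -m double the final consonant and add -ovi; stems ending in -n or -s add -ob.
So nali → nalus.

nalus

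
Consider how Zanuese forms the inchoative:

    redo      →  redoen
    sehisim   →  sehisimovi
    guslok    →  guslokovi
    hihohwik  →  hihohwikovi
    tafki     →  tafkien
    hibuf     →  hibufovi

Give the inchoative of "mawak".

mawakovi

"mawak" ends in a consonant. The stems ending in a consonant (sehisim → sehisimovi, hihohwik → hihohwikovi, guslok → guslokovi) add -ovi.
The other pattern: stems ending in a vowel add -en.
So mawak → mawakovi.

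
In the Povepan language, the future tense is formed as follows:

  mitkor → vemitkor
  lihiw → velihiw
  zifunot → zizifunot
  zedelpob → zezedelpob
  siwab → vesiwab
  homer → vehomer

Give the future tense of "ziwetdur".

ziziwetdur

siwab and zedelpob both end in -b yet inflect differently (vesiwab, zezedelpob), so the final letter is not what conditions the rule; the number of vowels is.
"ziwetdur" has 3 vowels. The stems with 3 vowels (zedelpob → zezedelpob, zifunot → zizifunot) repeat the first consonant+vowel as a prefix.
The other pattern: stems with 2 vowels add the prefix ve-.
So ziwetdur → ziziwetdur.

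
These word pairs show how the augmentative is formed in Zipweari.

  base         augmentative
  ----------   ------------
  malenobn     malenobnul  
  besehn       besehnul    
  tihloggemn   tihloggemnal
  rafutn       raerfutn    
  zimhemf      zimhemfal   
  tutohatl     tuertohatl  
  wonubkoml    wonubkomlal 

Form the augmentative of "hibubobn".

wonubkoml and tutohatl both end in -l yet inflect differently (wonubkomlal, tuertohatl), so the final letter is not what conditions the rule; the second-to-last letter is.
"hibubobn" has second-to-last letter 'b'. The one such stem in the data (malenobn → malenobnul) adds -ul, so the same rule applies.
So hibubobn → hibubobnul.

hibubobnul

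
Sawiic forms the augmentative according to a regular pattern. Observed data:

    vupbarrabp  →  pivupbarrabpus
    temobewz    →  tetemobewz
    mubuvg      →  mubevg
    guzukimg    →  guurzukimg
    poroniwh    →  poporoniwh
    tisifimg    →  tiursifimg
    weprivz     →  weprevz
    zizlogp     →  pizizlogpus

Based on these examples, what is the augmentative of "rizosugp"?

mubuvg and guzukimg both end in -g yet inflect differently (mubevg, guurzukimg), so the final letter is not what conditions the rule; the second-to-last letter is.
"rizosugp" has second-to-last letter 'g'. The one such stem in the data (zizlogp → pizizlogpus) adds pi- … -us around the stem, so the same rule applies.
So rizosugp → pirizosugpus.

pirizosugpus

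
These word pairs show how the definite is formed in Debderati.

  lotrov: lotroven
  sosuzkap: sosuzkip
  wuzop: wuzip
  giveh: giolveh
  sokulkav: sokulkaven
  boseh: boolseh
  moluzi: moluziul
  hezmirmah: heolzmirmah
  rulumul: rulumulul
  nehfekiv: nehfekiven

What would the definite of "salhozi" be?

salhoziul

"salhozi" ends in -i. The one such stem in the data (moluzi → moluziul) adds -ul, so the same rule applies.
The other patterns: stems ending in -v add -en; stems ending in -h insert -ol- after the first vowel; stems ending in -p change the last vowel to 'i'.
So salhozi → salhoziul.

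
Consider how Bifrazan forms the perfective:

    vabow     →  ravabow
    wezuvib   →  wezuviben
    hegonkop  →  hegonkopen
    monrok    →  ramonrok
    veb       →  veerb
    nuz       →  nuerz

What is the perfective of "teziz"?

veb and wezuvib both end in -b yet inflect differently (veerb, wezuviben), so the final letter is not what conditions the rule; the number of vowels is.
"teziz" has 2 vowels. The stems with 2 vowels (vabow → ravabow, monrok → ramonrok) add the prefix ra-.
The other patterns: stems with 1 vowel insert -er- after the first vowel; stems with 3 vowels add -en.
So teziz → rateziz.

rateziz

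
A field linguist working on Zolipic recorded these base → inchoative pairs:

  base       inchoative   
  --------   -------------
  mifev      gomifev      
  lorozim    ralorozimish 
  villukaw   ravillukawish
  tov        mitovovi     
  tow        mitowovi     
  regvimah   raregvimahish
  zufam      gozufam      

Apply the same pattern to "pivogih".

rapivogihish

"pivogih" has 3 vowels. The stems with 3 vowels (lorozim → ralorozimish, villukaw → ravillukawish, regvimah → raregvimahish) add ra- … -ish around the stem.
So pivogih → rapivogihish.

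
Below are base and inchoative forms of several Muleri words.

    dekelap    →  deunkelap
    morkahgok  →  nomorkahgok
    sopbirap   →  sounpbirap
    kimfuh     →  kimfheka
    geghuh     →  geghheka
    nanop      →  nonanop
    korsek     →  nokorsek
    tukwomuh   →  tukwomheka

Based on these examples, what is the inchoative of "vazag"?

vaunzag

"vazag" has last vowel 'a'. The stems whose last vowel is 'a' (dekelap → deunkelap, sopbirap → sounpbirap) insert -un- after the first vowel.
The other patterns: stems whose last vowel is 'e' or 'o' add the prefix no-; stems whose last vowel is 'u' delete the last vowel and add -eka.
So vazag → vaunzag.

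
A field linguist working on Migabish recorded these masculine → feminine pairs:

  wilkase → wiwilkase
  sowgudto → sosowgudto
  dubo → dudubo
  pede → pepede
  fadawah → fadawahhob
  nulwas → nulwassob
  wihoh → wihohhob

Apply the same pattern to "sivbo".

"sivbo" ends in a vowel. The stems ending in a vowel (wilkase → wiwilkase, sowgudto → sosowgudto, dubo → dudubo) repeat the first consonant+vowel as a prefix.
The other pattern: stems ending in a consonant double the final consonant and add -ob.
So sivbo → sisivbo.

sisivbo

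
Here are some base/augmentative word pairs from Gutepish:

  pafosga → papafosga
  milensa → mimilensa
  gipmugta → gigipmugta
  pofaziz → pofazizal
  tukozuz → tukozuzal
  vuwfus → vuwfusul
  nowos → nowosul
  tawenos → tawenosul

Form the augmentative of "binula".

bibinula

"binula" ends in -a. The stems ending in -a (pafosga → papafosga, milensa → mimilensa, gipmugta → gigipmugta) repeat the first consonant+vowel as a prefix.
So binula → bibinula.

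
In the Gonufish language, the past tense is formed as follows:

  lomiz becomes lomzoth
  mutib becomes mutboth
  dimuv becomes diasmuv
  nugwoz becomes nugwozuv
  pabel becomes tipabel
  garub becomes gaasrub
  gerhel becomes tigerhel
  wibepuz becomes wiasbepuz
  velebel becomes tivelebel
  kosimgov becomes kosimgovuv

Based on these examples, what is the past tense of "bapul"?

baaspul

"bapul" has last vowel 'u'. The stems whose last vowel is 'u' (garub → gaasrub, wibepuz → wiasbepuz, dimuv → diasmuv) insert -as- after the first vowel.
The other patterns: stems whose last vowel is 'i' delete the last vowel and add -oth; stems whose last vowel is 'e' add the prefix ti-; stems whose last vowel is 'o' add -uv.
So bapul → baaspul.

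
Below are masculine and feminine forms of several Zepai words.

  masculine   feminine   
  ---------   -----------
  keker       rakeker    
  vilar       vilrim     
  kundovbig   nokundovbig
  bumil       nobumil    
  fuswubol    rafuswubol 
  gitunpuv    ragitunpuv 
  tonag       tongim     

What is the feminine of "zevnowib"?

nozevnowib

kundovbig and tonag both end in -g yet inflect differently (nokundovbig, tongim), so the final letter is not what conditions the rule; the last vowel is.
"zevnowib" has last vowel 'i'. The stems whose last vowel is 'i' (kundovbig → nokundovbig, bumil → nobumil) add the prefix no-.
So zevnowib → nozevnowib.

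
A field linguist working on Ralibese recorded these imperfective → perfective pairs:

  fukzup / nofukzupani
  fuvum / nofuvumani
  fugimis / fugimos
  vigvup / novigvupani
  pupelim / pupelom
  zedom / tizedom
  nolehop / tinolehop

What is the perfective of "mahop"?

"mahop" has last vowel 'o'. The stems whose last vowel is 'o' (zedom → tizedom, nolehop → tinolehop) add the prefix ti-.
So mahop → timahop.

timahop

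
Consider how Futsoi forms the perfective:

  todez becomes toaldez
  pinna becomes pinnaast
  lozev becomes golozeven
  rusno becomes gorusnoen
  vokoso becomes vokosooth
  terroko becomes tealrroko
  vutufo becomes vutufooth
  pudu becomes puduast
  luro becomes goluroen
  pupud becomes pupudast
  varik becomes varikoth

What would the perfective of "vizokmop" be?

"vizokmop" begins with v-. The stems beginning with v- (varik → varikoth, vutufo → vutufooth, vokoso → vokosooth) add -oth.
The other patterns: stems beginning with p- add -ast; stems beginning with t- insert -al- after the first vowel; stems beginning with l- or r- add go- … -en around the stem.
So vizokmop → vizokmopoth.

vizokmopoth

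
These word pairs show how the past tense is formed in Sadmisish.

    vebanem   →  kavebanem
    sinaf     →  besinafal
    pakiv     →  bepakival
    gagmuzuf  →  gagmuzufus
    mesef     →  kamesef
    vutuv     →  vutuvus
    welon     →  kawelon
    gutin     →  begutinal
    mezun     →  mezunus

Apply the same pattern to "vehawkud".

vehawkudus

gagmuzuf and mesef both end in -f yet inflect differently (gagmuzufus, kamesef), so the final letter is not what conditions the rule; the last vowel is.
"vehawkud" has last vowel 'u'. The stems whose last vowel is 'u' (gagmuzuf → gagmuzufus, vutuv → vutuvus, mezun → mezunus) add -us.
The other patterns: stems whose last vowel is 'e' or 'o' add the prefix ka-; stems whose last vowel is 'a' or 'i' add be- … -al around the stem.
So vehawkud → vehawkudus.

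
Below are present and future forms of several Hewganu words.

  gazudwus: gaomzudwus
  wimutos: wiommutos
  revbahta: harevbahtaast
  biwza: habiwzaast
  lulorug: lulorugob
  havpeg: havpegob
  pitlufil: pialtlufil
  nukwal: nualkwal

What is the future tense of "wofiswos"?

woomfiswos

gazudwus and lulorug both have last vowel 'u' yet inflect differently (gaomzudwus, lulorugob), so the last vowel is not what conditions the rule; the final letter is.
"wofiswos" ends in -s. The stems ending in -s (gazudwus → gaomzudwus, wimutos → wiommutos) insert -om- after the first vowel.
The other patterns: stems ending in -a add ha- … -ast around the stem; stems ending in -g add -ob; stems ending in -l insert -al- after the first vowel.
So wofiswos → woomfiswos.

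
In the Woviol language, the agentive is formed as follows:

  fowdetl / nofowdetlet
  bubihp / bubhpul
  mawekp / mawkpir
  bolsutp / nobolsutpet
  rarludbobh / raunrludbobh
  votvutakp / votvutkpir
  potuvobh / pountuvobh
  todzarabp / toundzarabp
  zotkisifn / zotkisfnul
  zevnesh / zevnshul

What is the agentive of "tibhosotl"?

todzarabp and votvutakp both end in -p yet inflect differently (toundzarabp, votvutkpir), so the final letter is not what conditions the rule; the second-to-last letter is.
"tibhosotl" has second-to-last letter 't'. The stems whose second-to-last letter is 't' (fowdetl → nofowdetlet, bolsutp → nobolsutpet) add no- … -et around the stem.
So tibhosotl → notibhosotlet.

notibhosotlet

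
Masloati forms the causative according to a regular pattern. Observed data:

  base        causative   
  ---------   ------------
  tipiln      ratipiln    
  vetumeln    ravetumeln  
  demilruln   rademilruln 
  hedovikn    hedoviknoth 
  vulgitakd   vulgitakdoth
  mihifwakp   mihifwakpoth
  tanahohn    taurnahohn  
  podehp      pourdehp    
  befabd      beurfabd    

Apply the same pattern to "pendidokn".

"pendidokn" has second-to-last letter 'k'. The stems whose second-to-last letter is 'k' (hedovikn → hedoviknoth, vulgitakd → vulgitakdoth, mihifwakp → mihifwakpoth) add -oth.
The other patterns: stems whose second-to-last letter is 'l' add the prefix ra-; stems whose second-to-last letter is 'b' or 'h' insert -ur- after the first vowel.
So pendidokn → pendidoknoth.

pendidoknoth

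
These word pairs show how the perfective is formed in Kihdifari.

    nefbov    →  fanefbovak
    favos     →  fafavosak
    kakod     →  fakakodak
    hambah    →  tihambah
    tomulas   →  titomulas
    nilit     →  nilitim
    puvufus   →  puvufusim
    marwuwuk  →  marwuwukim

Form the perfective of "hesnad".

favos and tomulas both end in -s yet inflect differently (fafavosak, titomulas), so the final letter is not what conditions the rule; the last vowel is.
"hesnad" has last vowel 'a'. The stems whose last vowel is 'a' (hambah → tihambah, tomulas → titomulas) add the prefix ti-.
So hesnad → tihesnad.

tihesnad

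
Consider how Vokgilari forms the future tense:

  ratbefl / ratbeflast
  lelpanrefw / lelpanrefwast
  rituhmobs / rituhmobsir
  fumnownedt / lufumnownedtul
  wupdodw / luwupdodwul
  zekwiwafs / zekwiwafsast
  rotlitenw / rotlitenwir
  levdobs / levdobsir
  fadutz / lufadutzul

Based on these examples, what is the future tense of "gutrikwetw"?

lugutrikwetwul

lelpanrefw and wupdodw both end in -w yet inflect differently (lelpanrefwast, luwupdodwul), so the final letter is not what conditions the rule; the second-to-last letter is.
"gutrikwetw" has second-to-last letter 't'. The one such stem in the data (fadutz → lufadutzul) adds lu- … -ul around the stem, so the same rule applies.
The other patterns: stems whose second-to-last letter is 'f' add -ast; stems whose second-to-last letter is 'b' or 'n' add -ir.
So gutrikwetw → lugutrikwetwul.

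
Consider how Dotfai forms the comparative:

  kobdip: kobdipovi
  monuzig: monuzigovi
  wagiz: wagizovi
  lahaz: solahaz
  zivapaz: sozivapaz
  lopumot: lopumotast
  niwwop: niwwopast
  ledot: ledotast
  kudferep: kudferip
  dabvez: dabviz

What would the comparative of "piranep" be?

wagiz and lahaz both end in -z yet inflect differently (wagizovi, solahaz), so the final letter is not what conditions the rule; the last vowel is.
"piranep" has last vowel 'e'. The stems whose last vowel is 'e' (kudferep → kudferip, dabvez → dabviz) change the last vowel to 'i'.
The other patterns: stems whose last vowel is 'i' add -ovi; stems whose last vowel is 'a' add the prefix so-; stems whose last vowel is 'o' add -ast.
So piranep → piranip.

piranip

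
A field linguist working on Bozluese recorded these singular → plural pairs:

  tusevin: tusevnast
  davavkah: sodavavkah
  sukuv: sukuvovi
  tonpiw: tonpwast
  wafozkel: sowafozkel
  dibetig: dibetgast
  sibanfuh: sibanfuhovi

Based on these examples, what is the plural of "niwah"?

soniwah

"niwah" has last vowel 'a'. The one such stem in the data (davavkah → sodavavkah) adds the prefix so-, so the same rule applies.
The other patterns: stems whose last vowel is 'u' add -ovi; stems whose last vowel is 'i' delete the last vowel and add -ast.
So niwah → soniwah.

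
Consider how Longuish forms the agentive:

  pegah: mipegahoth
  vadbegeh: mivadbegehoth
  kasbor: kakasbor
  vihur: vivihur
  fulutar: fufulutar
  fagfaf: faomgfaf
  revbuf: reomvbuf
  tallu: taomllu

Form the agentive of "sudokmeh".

pegah and fulutar both have last vowel 'a' yet inflect differently (mipegahoth, fufulutar), so the last vowel is not what conditions the rule; the final letter is.
"sudokmeh" ends in -h. The stems ending in -h (pegah → mipegahoth, vadbegeh → mivadbegehoth) add mi- … -oth around the stem.
The other patterns: stems ending in -r repeat the first consonant+vowel as a prefix; stems ending in -f or -u insert -om- after the first vowel.
So sudokmeh → misudokmehoth.

misudokmehoth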